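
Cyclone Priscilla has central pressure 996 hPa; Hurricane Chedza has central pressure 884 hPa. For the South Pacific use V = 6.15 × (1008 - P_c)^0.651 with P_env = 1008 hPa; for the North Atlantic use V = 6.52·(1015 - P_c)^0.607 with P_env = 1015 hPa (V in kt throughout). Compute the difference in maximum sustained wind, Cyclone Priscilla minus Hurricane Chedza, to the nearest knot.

Cyclone Priscilla: ΔP = 12; V ≈ 6.15 × 12^0.651 ≈ 31.00 kt.
Hurricane Chedza: ΔP = 131; V ≈ 6.52 × 131^0.607 ≈ 125.73 kt.
Difference ≈ 31.00 − 125.73 = -94.73 → -95 kt.

-95 kt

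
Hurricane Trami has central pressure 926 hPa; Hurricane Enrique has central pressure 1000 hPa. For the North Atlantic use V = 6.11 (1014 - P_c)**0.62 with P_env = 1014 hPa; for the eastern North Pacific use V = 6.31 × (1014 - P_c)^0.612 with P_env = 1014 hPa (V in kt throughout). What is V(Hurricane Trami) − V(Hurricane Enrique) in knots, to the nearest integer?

Hurricane Trami: ΔP = 88; V ≈ 6.11 × 88^0.62 ≈ 98.09 kt.
Hurricane Enrique: ΔP = 14; V ≈ 6.31 × 14^0.612 ≈ 31.73 kt.
Difference ≈ 98.09 − 31.73 = 66.36 → 66 kt.

66 kt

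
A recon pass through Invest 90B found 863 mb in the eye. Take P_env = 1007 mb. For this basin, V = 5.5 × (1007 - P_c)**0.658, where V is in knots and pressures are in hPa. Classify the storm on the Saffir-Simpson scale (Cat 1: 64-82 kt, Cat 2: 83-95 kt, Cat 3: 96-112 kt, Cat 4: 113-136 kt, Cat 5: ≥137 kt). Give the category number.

5

ΔP = 1007 − 863 = 144 mb.
V ≈ 5.5 × 144^0.658 = 5.5 × 26.31 ≈ 145 kt.
145 kt falls in the Category 5 band.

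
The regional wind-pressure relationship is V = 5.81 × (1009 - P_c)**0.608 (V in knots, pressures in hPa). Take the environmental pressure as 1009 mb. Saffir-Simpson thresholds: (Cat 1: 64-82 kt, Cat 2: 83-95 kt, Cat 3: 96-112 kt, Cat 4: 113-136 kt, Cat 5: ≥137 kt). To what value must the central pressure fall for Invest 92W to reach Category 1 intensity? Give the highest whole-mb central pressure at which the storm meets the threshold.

957 mb

Category 1 begins at V = 64 kt.
Required ΔP = (64/5.81)^(1/0.608) = 11.015^1.645 ≈ 51.74 mb.
P_c ≤ 1009 − 51.74 = 957.26, so the highest integer P_c is 957 mb.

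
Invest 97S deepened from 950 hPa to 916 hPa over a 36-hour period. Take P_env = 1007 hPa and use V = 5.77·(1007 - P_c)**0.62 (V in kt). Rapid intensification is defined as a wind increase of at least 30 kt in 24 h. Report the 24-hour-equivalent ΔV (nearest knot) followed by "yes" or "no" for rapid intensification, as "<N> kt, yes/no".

16 kt, no

V₁: ΔP = 57, V ≈ 5.77 × 57^0.62 ≈ 70.76 kt.
V₂: ΔP = 91, V ≈ 5.77 × 91^0.62 ≈ 94.58 kt.
ΔV over 36 h = 23.82 kt → 24 h equivalent = 23.82 × 24/36 ≈ 15.88 kt.
16 kt < 30 kt ⇒ not rapid intensification.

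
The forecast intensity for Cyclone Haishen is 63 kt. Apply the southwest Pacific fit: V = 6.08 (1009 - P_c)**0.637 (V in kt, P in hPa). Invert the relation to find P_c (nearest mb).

ΔP = (V / 6.08)^(1/0.637) = (63/6.08)^1.570.
63/6.08 = 10.362; 10.362^1.570 ≈ 39.27 mb.
P_c = 1009 − 39.27 = 969.73 ≈ 970 mb.

970 mb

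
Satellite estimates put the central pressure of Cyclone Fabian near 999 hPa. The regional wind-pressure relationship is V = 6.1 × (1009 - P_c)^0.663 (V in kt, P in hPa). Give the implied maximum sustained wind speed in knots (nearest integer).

28 kt

ΔP = 1009 − 999 = 10 hPa.
10^0.663 ≈ 4.603.
V ≈ 6.1 × 4.603 ≈ 28.1 kt.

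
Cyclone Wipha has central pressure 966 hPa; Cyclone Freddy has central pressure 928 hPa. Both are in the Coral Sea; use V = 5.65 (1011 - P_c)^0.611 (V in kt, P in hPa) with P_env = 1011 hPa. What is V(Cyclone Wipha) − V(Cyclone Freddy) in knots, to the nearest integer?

-26 kt

Cyclone Wipha: ΔP = 45; V ≈ 5.65 × 45^0.611 ≈ 57.83 kt.
Cyclone Freddy: ΔP = 83; V ≈ 5.65 × 83^0.611 ≈ 84.06 kt.
Difference ≈ 57.83 − 84.06 = -26.23 → -26 kt.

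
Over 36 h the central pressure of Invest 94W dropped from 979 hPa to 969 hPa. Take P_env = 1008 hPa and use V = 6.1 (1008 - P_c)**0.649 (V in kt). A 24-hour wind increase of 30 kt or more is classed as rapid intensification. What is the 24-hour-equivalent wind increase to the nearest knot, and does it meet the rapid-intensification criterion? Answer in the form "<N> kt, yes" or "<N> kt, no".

8 kt, no

V₁: ΔP = 29, V ≈ 6.1 × 29^0.649 ≈ 54.25 kt.
V₂: ΔP = 39, V ≈ 6.1 × 39^0.649 ≈ 65.76 kt.
ΔV over 36 h = 11.51 kt → 24 h equivalent = 11.51 × 24/36 ≈ 7.67 kt.
8 kt < 30 kt ⇒ not rapid intensification.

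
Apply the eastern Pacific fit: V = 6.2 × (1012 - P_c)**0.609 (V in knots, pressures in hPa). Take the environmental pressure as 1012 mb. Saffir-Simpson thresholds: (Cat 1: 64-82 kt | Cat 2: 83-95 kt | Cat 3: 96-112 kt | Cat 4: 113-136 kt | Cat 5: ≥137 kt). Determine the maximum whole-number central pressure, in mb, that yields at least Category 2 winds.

Category 2 begins at V = 83 kt.
Required ΔP = (83/6.2)^(1/0.609) = 13.387^1.642 ≈ 70.80 mb.
P_c ≤ 1012 − 70.80 = 941.20, so the highest integer P_c is 941 mb.

941 mb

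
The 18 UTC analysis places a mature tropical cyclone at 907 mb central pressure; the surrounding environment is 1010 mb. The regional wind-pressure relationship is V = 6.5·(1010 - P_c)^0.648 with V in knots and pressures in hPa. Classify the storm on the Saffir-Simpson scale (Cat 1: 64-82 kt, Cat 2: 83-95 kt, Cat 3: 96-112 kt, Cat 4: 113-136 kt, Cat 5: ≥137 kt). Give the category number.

4

ΔP = 1010 − 907 = 103 mb.
V ≈ 6.5 × 103^0.648 = 6.5 × 20.15 ≈ 131 kt.
131 kt falls in the Category 4 band.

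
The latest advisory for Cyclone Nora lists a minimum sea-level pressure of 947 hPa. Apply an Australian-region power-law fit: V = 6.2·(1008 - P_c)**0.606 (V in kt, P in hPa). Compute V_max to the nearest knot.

ΔP = 1008 − 947 = 61 hPa.
61^0.606 ≈ 12.076.
V ≈ 6.2 × 12.076 ≈ 74.9 kt.

75 kt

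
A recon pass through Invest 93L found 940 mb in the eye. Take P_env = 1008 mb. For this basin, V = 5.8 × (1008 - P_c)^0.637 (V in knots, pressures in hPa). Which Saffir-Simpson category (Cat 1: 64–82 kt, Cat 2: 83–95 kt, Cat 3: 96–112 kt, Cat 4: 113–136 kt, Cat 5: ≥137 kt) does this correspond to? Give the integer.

ΔP = 1008 − 940 = 68 mb.
V ≈ 5.8 × 68^0.637 = 5.8 × 14.70 ≈ 85 kt.
85 kt falls in the Category 2 band.

2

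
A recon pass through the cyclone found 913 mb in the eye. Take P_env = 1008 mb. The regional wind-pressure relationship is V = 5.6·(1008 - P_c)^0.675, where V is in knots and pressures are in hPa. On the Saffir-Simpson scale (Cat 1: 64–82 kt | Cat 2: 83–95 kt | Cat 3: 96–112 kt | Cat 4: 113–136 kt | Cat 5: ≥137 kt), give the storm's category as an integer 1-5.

4

ΔP = 1008 − 913 = 95 mb.
V ≈ 5.6 × 95^0.675 = 5.6 × 21.63 ≈ 121 kt.
121 kt falls in the Category 4 band.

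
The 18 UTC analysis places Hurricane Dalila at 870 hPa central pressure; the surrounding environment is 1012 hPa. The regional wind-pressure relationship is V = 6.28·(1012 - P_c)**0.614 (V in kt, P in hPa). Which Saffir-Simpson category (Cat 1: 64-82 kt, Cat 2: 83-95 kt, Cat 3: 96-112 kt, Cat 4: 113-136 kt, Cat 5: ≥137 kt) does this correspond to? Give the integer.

ΔP = 1012 − 870 = 142 hPa.
V ≈ 6.28 × 142^0.614 = 6.28 × 20.97 ≈ 132 kt.
132 kt falls in the Category 4 band.

4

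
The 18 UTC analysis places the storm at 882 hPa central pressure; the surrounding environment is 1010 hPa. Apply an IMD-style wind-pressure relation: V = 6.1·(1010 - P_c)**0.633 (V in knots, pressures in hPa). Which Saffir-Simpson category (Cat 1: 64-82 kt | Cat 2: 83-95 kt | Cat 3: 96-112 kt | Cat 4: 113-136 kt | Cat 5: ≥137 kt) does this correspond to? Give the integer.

ΔP = 1010 − 882 = 128 hPa.
V ≈ 6.1 × 128^0.633 = 6.1 × 21.57 ≈ 132 kt.
132 kt falls in the Category 4 band.

4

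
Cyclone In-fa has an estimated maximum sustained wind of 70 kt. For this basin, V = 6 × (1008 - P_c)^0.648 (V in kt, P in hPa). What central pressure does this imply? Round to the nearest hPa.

964 hPa

ΔP = (V / 6)^(1/0.648) = (70/6)^1.543.
70/6 = 11.667; 11.667^1.543 ≈ 44.31 hPa.
P_c = 1008 − 44.31 = 963.69 ≈ 964 hPa.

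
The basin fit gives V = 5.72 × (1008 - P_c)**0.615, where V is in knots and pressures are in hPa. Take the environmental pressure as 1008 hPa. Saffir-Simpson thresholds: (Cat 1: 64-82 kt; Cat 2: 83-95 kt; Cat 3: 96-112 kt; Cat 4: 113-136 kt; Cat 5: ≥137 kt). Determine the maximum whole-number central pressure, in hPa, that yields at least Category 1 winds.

Category 1 begins at V = 64 kt.
Required ΔP = (64/5.72)^(1/0.615) = 11.189^1.626 ≈ 50.74 hPa.
P_c ≤ 1008 − 50.74 = 957.26, so the highest integer P_c is 957 hPa.

957 hPa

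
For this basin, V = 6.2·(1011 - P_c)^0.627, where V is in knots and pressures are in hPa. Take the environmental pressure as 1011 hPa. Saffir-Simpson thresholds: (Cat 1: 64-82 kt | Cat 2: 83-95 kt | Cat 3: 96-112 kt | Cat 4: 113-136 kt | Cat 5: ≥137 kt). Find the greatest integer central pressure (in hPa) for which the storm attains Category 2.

948 hPa

Category 2 begins at V = 83 kt.
Required ΔP = (83/6.2)^(1/0.627) = 13.387^1.595 ≈ 62.65 hPa.
P_c ≤ 1011 − 62.65 = 948.35, so the highest integer P_c is 948 hPa.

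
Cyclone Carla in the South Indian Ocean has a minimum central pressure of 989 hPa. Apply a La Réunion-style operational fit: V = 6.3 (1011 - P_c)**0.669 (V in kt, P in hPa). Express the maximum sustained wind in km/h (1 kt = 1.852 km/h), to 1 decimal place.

92.3 km/h

ΔP = 1011 − 989 = 22 hPa.
V ≈ 6.3 × 22^0.669 = 6.3 × 7.908 ≈ 49.822 kt.
49.822 × 1.852 ≈ 92.27 km/h → 92.3 km/h.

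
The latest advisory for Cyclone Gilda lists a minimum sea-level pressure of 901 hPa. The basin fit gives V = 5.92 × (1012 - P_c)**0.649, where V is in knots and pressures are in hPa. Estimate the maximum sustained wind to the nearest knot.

126 kt

ΔP = 1012 − 901 = 111 hPa.
111^0.649 ≈ 21.253.
V ≈ 5.92 × 21.253 ≈ 125.8 kt.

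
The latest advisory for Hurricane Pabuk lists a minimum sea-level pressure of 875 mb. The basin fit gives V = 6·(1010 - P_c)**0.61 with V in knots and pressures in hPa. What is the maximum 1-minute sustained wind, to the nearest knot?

120 kt

ΔP = 1010 − 875 = 135 mb.
135^0.61 ≈ 19.930.
V ≈ 6 × 19.930 ≈ 119.6 kt.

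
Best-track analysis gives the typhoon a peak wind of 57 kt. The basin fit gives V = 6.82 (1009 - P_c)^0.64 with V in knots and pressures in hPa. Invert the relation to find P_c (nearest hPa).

ΔP = (V / 6.82)^(1/0.64) = (57/6.82)^1.562.
57/6.82 = 8.358; 8.358^1.562 ≈ 27.59 hPa.
P_c = 1009 − 27.59 = 981.41 ≈ 981 hPa.

981 hPa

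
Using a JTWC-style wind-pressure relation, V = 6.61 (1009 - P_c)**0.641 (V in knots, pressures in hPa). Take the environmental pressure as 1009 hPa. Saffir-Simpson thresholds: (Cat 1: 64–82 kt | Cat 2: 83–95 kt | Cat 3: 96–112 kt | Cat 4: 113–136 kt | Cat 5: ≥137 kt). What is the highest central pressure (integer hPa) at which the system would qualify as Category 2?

957 hPa

Category 2 begins at V = 83 kt.
Required ΔP = (83/6.61)^(1/0.641) = 12.557^1.560 ≈ 51.80 hPa.
P_c ≤ 1009 − 51.80 = 957.20, so the highest integer P_c is 957 hPa.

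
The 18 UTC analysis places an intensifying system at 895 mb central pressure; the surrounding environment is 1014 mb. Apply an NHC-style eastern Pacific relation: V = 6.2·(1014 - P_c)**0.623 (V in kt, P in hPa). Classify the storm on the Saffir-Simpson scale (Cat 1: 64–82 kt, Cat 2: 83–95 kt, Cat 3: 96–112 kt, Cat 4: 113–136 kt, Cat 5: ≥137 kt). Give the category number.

ΔP = 1014 − 895 = 119 mb.
V ≈ 6.2 × 119^0.623 = 6.2 × 19.64 ≈ 122 kt.
122 kt falls in the Category 4 band.

4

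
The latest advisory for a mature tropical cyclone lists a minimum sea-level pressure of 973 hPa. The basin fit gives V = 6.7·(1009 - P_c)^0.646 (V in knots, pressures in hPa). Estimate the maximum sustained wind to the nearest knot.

ΔP = 1009 − 973 = 36 hPa.
36^0.646 ≈ 10.124.
V ≈ 6.7 × 10.124 ≈ 67.8 kt.

68 kt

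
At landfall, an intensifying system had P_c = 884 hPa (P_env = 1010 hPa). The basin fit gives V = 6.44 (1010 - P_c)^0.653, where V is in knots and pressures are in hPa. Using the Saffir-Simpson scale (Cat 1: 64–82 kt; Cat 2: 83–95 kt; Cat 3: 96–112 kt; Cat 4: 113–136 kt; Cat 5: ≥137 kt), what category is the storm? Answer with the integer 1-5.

5

ΔP = 1010 − 884 = 126 hPa.
V ≈ 6.44 × 126^0.653 = 6.44 × 23.53 ≈ 152 kt.
152 kt falls in the Category 5 band.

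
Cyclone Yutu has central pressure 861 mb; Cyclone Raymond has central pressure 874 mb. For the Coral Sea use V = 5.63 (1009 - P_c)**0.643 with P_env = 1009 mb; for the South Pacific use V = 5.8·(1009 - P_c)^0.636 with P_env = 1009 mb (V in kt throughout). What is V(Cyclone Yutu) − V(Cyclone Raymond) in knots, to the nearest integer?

9 kt

Cyclone Yutu: ΔP = 148; V ≈ 5.63 × 148^0.643 ≈ 139.95 kt.
Cyclone Raymond: ΔP = 135; V ≈ 5.8 × 135^0.636 ≈ 131.32 kt.
Difference ≈ 139.95 − 131.32 = 8.63 → 9 kt.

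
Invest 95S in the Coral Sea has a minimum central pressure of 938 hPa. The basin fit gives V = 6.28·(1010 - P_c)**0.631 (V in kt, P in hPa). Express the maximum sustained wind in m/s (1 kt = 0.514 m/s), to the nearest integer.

ΔP = 1010 − 938 = 72 hPa.
V ≈ 6.28 × 72^0.631 = 6.28 × 14.859 ≈ 93.312 kt.
93.312 × 0.514 ≈ 47.96 m/s → 48 m/s.

48 m/s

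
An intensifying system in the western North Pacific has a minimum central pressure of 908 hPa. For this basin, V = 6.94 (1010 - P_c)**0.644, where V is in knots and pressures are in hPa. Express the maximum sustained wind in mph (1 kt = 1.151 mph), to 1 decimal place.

157.0 mph

ΔP = 1010 − 908 = 102 hPa.
V ≈ 6.94 × 102^0.644 = 6.94 × 19.658 ≈ 136.426 kt.
136.426 × 1.151 ≈ 157.03 mph → 157.0 mph.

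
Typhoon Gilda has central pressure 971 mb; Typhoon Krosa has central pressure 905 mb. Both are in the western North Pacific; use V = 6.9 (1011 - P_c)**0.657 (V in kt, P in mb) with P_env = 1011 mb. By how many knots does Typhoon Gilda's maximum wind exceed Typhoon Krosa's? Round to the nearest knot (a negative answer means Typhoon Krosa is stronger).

-70 kt

Typhoon Gilda: ΔP = 40; V ≈ 6.9 × 40^0.657 ≈ 77.88 kt.
Typhoon Krosa: ΔP = 106; V ≈ 6.9 × 106^0.657 ≈ 147.73 kt.
Difference ≈ 77.88 − 147.73 = -69.85 → -70 kt.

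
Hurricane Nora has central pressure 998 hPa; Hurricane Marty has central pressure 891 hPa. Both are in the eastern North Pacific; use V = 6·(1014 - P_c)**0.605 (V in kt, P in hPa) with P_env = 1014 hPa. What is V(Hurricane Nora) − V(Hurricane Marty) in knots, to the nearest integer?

-78 kt

Hurricane Nora: ΔP = 16; V ≈ 6 × 16^0.605 ≈ 32.11 kt.
Hurricane Marty: ΔP = 123; V ≈ 6 × 123^0.605 ≈ 110.29 kt.
Difference ≈ 32.11 − 110.29 = -78.18 → -78 kt.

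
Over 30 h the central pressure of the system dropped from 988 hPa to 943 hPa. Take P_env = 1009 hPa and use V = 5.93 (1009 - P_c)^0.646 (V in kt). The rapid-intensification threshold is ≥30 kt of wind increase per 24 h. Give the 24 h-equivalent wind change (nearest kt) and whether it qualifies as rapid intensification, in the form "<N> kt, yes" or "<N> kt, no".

37 kt, yes

V₁: ΔP = 21, V ≈ 5.93 × 21^0.646 ≈ 42.38 kt.
V₂: ΔP = 66, V ≈ 5.93 × 66^0.646 ≈ 88.81 kt.
ΔV over 30 h = 46.43 kt → 24 h equivalent = 46.43 × 24/30 ≈ 37.14 kt.
37 kt ≥ 30 kt ⇒ rapid intensification.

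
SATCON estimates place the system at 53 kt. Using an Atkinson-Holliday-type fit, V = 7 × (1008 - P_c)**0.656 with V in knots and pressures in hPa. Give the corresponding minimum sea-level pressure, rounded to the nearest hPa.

986 hPa

ΔP = (V / 7)^(1/0.656) = (53/7)^1.524.
53/7 = 7.571; 7.571^1.524 ≈ 21.89 hPa.
P_c = 1008 − 21.89 = 986.11 ≈ 986 hPa.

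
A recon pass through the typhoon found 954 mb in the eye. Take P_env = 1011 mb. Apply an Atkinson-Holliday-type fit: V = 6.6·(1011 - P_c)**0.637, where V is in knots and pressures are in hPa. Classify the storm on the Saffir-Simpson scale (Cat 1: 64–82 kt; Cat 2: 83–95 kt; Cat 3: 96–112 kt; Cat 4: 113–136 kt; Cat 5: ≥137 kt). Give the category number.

ΔP = 1011 − 954 = 57 mb.
V ≈ 6.6 × 57^0.637 = 6.6 × 13.14 ≈ 87 kt.
87 kt falls in the Category 2 band.

2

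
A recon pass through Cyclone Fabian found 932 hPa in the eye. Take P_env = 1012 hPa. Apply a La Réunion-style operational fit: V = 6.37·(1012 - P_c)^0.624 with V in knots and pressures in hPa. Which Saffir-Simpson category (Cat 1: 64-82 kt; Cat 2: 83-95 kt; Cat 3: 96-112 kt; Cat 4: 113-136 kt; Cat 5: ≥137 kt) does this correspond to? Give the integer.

3

ΔP = 1012 − 932 = 80 hPa.
V ≈ 6.37 × 80^0.624 = 6.37 × 15.40 ≈ 98 kt.
98 kt falls in the Category 3 band.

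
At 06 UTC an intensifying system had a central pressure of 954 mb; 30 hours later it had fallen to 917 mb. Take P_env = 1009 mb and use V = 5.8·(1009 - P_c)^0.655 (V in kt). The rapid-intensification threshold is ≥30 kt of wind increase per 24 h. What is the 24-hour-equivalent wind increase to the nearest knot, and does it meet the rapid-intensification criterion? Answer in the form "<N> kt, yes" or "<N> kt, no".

26 kt, no

V₁: ΔP = 55, V ≈ 5.8 × 55^0.655 ≈ 80.05 kt.
V₂: ΔP = 92, V ≈ 5.8 × 92^0.655 ≈ 112.13 kt.
ΔV over 30 h = 32.08 kt → 24 h equivalent = 32.08 × 24/30 ≈ 25.66 kt.
26 kt < 30 kt ⇒ not rapid intensification.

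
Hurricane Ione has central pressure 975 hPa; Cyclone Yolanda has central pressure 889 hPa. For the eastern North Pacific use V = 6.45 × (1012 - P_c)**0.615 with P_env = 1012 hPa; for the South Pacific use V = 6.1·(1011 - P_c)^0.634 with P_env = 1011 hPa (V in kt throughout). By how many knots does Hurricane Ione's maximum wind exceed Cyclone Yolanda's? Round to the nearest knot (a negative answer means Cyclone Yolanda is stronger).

Hurricane Ione: ΔP = 37; V ≈ 6.45 × 37^0.615 ≈ 59.43 kt.
Cyclone Yolanda: ΔP = 122; V ≈ 6.1 × 122^0.634 ≈ 128.26 kt.
Difference ≈ 59.43 − 128.26 = -68.83 → -69 kt.

-69 kt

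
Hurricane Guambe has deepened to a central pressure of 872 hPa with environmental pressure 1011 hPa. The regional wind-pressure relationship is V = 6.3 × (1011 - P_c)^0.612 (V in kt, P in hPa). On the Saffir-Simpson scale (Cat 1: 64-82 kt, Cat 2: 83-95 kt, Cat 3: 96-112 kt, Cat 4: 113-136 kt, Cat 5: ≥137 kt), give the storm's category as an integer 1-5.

4

ΔP = 1011 − 872 = 139 hPa.
V ≈ 6.3 × 139^0.612 = 6.3 × 20.49 ≈ 129 kt.
129 kt falls in the Category 4 band.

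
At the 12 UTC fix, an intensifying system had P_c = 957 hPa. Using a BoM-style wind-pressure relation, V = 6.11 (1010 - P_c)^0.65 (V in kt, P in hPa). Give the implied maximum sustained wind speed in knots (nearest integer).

ΔP = 1010 − 957 = 53 hPa.
53^0.65 ≈ 13.206.
V ≈ 6.11 × 13.206 ≈ 80.7 kt.

81 kt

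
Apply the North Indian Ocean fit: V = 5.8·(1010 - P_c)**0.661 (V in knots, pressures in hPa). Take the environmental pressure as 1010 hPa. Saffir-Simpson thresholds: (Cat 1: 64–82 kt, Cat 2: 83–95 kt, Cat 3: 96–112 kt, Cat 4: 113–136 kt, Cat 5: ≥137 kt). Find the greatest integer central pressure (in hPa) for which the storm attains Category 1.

972 hPa

Category 1 begins at V = 64 kt.
Required ΔP = (64/5.8)^(1/0.661) = 11.034^1.513 ≈ 37.80 hPa.
P_c ≤ 1010 − 37.80 = 972.20, so the highest integer P_c is 972 hPa.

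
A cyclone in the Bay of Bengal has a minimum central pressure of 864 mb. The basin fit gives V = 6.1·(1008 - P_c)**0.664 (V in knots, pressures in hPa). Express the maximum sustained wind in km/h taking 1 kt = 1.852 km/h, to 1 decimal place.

306.3 km/h

ΔP = 1008 − 864 = 144 mb.
V ≈ 6.1 × 144^0.664 = 6.1 × 27.111 ≈ 165.380 kt.
165.380 × 1.852 ≈ 306.28 km/h → 306.3 km/h.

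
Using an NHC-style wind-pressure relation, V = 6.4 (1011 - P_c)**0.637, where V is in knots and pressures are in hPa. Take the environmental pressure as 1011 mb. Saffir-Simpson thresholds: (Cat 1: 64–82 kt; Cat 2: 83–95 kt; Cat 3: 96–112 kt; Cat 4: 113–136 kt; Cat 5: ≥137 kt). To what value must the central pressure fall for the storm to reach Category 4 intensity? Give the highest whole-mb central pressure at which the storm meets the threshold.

Category 4 begins at V = 113 kt.
Required ΔP = (113/6.4)^(1/0.637) = 17.656^1.570 ≈ 90.67 mb.
P_c ≤ 1011 − 90.67 = 920.33, so the highest integer P_c is 920 mb.

920 mb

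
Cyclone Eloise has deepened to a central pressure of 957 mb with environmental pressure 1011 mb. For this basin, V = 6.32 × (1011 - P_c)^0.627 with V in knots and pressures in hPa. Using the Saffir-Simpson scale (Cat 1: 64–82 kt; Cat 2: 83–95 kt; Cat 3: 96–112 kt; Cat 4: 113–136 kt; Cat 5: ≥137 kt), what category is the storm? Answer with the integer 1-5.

ΔP = 1011 − 957 = 54 mb.
V ≈ 6.32 × 54^0.627 = 6.32 × 12.20 ≈ 77 kt.
77 kt falls in the Category 1 band.

1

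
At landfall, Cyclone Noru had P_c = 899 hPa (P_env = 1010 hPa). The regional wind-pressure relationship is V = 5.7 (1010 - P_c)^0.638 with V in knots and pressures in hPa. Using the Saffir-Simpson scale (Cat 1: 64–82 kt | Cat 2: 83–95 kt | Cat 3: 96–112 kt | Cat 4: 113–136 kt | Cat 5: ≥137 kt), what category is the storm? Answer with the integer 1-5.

ΔP = 1010 − 899 = 111 hPa.
V ≈ 5.7 × 111^0.638 = 5.7 × 20.18 ≈ 115 kt.
115 kt falls in the Category 4 band.

4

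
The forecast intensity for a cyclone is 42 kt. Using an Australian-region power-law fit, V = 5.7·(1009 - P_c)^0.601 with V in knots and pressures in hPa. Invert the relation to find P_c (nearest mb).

ΔP = (V / 5.7)^(1/0.601) = (42/5.7)^1.664.
42/5.7 = 7.368; 7.368^1.664 ≈ 27.75 mb.
P_c = 1009 − 27.75 = 981.25 ≈ 981 mb.

981 mb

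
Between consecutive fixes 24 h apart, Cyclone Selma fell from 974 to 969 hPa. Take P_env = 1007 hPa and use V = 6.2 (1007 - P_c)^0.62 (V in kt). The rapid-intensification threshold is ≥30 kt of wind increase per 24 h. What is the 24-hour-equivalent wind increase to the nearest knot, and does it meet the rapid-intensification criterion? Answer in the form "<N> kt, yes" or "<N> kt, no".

5 kt, no

V₁: ΔP = 33, V ≈ 6.2 × 33^0.62 ≈ 54.18 kt.
V₂: ΔP = 38, V ≈ 6.2 × 38^0.62 ≈ 59.14 kt.
ΔV over 24 h = 4.96 kt → 24 h equivalent = 4.96 × 24/24 ≈ 4.96 kt.
5 kt < 30 kt ⇒ not rapid intensification.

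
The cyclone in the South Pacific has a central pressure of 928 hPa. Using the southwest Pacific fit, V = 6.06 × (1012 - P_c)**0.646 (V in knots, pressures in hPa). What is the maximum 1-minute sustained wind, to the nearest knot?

106 kt

ΔP = 1012 − 928 = 84 hPa.
84^0.646 ≈ 17.502.
V ≈ 6.06 × 17.502 ≈ 106.1 kt.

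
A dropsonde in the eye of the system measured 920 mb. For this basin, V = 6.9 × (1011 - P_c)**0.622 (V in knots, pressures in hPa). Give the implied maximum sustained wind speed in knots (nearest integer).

ΔP = 1011 − 920 = 91 mb.
91^0.622 ≈ 16.540.
V ≈ 6.9 × 16.540 ≈ 114.1 kt.

114 kt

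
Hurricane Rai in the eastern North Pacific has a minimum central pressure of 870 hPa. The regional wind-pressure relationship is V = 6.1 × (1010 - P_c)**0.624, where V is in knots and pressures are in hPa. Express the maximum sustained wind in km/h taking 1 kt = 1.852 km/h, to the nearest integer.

ΔP = 1010 − 870 = 140 hPa.
V ≈ 6.1 × 140^0.624 = 6.1 × 21.837 ≈ 133.203 kt.
133.203 × 1.852 ≈ 246.69 km/h → 247 km/h.

247 km/h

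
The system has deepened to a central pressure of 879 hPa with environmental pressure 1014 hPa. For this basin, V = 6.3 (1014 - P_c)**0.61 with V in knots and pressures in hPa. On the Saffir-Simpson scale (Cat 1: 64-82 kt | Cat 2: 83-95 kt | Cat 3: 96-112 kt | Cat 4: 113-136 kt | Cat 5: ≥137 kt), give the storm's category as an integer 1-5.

ΔP = 1014 − 879 = 135 hPa.
V ≈ 6.3 × 135^0.61 = 6.3 × 19.93 ≈ 126 kt.
126 kt falls in the Category 4 band.

4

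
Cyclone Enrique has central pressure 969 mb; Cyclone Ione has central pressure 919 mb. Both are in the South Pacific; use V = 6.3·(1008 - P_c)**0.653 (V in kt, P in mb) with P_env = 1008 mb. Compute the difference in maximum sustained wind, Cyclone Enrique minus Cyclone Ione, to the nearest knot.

-49 kt

Cyclone Enrique: ΔP = 39; V ≈ 6.3 × 39^0.653 ≈ 68.91 kt.
Cyclone Ione: ΔP = 89; V ≈ 6.3 × 89^0.653 ≈ 118.11 kt.
Difference ≈ 68.91 − 118.11 = -49.20 → -49 kt.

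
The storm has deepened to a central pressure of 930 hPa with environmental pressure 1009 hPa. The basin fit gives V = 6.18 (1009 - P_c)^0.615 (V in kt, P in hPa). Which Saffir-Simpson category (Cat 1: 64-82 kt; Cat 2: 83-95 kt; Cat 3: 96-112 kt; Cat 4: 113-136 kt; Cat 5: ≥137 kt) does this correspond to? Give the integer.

ΔP = 1009 − 930 = 79 hPa.
V ≈ 6.18 × 79^0.615 = 6.18 × 14.69 ≈ 91 kt.
91 kt falls in the Category 2 band.

2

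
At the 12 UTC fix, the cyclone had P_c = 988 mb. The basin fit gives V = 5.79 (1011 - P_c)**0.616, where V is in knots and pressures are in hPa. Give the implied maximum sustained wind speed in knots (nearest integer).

ΔP = 1011 − 988 = 23 mb.
23^0.616 ≈ 6.900.
V ≈ 5.79 × 6.900 ≈ 39.9 kt.

40 kt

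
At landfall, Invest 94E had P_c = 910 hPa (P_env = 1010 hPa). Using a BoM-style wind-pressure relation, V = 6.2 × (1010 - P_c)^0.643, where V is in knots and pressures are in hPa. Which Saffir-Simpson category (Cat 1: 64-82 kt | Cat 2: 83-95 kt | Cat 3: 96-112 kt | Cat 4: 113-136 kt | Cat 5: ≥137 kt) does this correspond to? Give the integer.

4

ΔP = 1010 − 910 = 100 hPa.
V ≈ 6.2 × 100^0.643 = 6.2 × 19.32 ≈ 120 kt.
120 kt falls in the Category 4 band.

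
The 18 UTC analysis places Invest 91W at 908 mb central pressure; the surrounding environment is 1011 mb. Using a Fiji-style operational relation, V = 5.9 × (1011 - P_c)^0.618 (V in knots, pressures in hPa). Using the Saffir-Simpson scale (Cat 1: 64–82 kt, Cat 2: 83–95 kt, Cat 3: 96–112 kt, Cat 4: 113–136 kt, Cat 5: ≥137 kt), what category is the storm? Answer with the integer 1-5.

3

ΔP = 1011 − 908 = 103 mb.
V ≈ 5.9 × 103^0.618 = 5.9 × 17.54 ≈ 103 kt.
103 kt falls in the Category 3 band.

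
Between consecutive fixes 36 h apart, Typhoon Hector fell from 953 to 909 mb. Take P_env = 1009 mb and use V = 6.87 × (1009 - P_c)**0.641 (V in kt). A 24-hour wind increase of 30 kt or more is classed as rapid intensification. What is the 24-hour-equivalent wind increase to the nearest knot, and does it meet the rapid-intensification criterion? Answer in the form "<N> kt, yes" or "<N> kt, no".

V₁: ΔP = 56, V ≈ 6.87 × 56^0.641 ≈ 90.69 kt.
V₂: ΔP = 100, V ≈ 6.87 × 100^0.641 ≈ 131.51 kt.
ΔV over 36 h = 40.82 kt → 24 h equivalent = 40.82 × 24/36 ≈ 27.21 kt.
27 kt < 30 kt ⇒ not rapid intensification.

27 kt, no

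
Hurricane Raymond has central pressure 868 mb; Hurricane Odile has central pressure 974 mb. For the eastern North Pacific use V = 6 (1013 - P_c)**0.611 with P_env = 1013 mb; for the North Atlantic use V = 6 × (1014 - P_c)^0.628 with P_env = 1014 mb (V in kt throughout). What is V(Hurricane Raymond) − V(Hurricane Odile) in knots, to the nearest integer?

Hurricane Raymond: ΔP = 145; V ≈ 6 × 145^0.611 ≈ 125.53 kt.
Hurricane Odile: ΔP = 40; V ≈ 6 × 40^0.628 ≈ 60.85 kt.
Difference ≈ 125.53 − 60.85 = 64.68 → 65 kt.

65 kt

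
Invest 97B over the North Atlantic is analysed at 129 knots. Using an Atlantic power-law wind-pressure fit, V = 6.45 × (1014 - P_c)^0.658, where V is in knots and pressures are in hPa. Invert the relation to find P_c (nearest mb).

919 mb

ΔP = (V / 6.45)^(1/0.658) = (129/6.45)^1.520.
129/6.45 = 20.000; 20.000^1.520 ≈ 94.90 mb.
P_c = 1014 − 94.90 = 919.10 ≈ 919 mb.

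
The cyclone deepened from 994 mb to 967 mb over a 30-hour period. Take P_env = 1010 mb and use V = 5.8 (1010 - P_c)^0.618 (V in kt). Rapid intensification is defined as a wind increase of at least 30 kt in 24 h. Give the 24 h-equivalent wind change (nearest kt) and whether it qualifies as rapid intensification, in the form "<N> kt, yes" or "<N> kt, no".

V₁: ΔP = 16, V ≈ 5.8 × 16^0.618 ≈ 32.18 kt.
V₂: ΔP = 43, V ≈ 5.8 × 43^0.618 ≈ 59.28 kt.
ΔV over 30 h = 27.10 kt → 24 h equivalent = 27.10 × 24/30 ≈ 21.68 kt.
22 kt < 30 kt ⇒ not rapid intensification.

22 kt, no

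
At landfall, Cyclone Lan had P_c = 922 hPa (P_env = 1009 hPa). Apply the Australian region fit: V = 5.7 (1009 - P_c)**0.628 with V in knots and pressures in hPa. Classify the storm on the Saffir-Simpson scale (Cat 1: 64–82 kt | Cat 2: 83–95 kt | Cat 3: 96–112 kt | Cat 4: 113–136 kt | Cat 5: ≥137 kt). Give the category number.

2

ΔP = 1009 − 922 = 87 hPa.
V ≈ 5.7 × 87^0.628 = 5.7 × 16.52 ≈ 94 kt.
94 kt falls in the Category 2 band.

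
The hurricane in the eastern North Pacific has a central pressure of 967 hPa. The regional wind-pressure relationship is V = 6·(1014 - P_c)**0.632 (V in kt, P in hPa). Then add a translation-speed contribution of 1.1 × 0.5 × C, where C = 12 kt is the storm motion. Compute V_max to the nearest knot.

ΔP = 1014 − 967 = 47 hPa.
47^0.632 ≈ 11.396.
V ≈ 6 × 11.396 ≈ 68.4 kt.
Translation term: 1.1 × 0.5 × 12 = 6.6 kt.
Corrected V ≈ 75 kt → 75 kt.

75 kt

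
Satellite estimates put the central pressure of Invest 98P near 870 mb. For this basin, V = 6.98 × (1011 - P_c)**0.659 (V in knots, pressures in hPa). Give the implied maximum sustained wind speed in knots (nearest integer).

ΔP = 1011 − 870 = 141 mb.
141^0.659 ≈ 26.082.
V ≈ 6.98 × 26.082 ≈ 182.1 kt.

182 kt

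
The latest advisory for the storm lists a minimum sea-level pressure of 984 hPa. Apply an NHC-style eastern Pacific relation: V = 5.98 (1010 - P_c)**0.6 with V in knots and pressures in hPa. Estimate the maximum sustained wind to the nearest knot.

ΔP = 1010 − 984 = 26 hPa.
26^0.6 ≈ 7.063.
V ≈ 5.98 × 7.063 ≈ 42.2 kt.

42 kt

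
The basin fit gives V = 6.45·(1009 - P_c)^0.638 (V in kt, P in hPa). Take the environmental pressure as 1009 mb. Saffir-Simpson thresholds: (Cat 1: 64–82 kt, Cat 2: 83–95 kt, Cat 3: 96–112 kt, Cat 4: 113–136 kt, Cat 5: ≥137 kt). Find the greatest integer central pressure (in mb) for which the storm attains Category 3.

940 mb

Category 3 begins at V = 96 kt.
Required ΔP = (96/6.45)^(1/0.638) = 14.884^1.567 ≈ 68.88 mb.
P_c ≤ 1009 − 68.88 = 940.12, so the highest integer P_c is 940 mb.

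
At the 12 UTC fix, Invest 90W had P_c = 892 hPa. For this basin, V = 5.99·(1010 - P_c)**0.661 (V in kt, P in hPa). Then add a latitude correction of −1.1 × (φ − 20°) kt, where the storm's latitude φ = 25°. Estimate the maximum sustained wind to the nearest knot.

ΔP = 1010 − 892 = 118 hPa.
118^0.661 ≈ 23.416.
V ≈ 5.99 × 23.416 ≈ 140.3 kt.
Latitude correction: −1.1 × (25 − 20) = -5.5 kt.
Corrected V ≈ 134.8 kt → 135 kt.

135 kt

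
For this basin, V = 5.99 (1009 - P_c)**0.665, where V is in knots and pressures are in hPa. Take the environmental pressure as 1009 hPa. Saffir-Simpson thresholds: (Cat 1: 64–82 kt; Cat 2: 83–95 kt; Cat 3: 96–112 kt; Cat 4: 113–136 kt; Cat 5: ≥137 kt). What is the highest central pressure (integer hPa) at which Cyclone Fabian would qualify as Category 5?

Category 5 begins at V = 137 kt.
Required ΔP = (137/5.99)^(1/0.665) = 22.871^1.504 ≈ 110.68 hPa.
P_c ≤ 1009 − 110.68 = 898.32, so the highest integer P_c is 898 hPa.

898 hPa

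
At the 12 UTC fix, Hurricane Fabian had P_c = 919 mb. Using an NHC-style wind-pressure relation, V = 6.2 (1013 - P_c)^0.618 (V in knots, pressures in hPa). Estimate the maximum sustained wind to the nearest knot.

ΔP = 1013 − 919 = 94 mb.
94^0.618 ≈ 16.573.
V ≈ 6.2 × 16.573 ≈ 102.8 kt.

103 kt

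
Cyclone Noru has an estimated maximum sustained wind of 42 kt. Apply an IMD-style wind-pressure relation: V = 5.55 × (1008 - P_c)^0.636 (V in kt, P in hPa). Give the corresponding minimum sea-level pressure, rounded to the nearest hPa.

984 hPa

ΔP = (V / 5.55)^(1/0.636) = (42/5.55)^1.572.
42/5.55 = 7.568; 7.568^1.572 ≈ 24.10 hPa.
P_c = 1008 − 24.10 = 983.90 ≈ 984 hPa.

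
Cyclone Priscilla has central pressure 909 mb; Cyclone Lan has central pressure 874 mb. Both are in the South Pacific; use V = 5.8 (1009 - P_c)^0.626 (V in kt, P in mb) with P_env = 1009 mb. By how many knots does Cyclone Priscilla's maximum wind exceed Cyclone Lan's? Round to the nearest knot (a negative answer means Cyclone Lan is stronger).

-21 kt

Cyclone Priscilla: ΔP = 100; V ≈ 5.8 × 100^0.626 ≈ 103.62 kt.
Cyclone Lan: ΔP = 135; V ≈ 5.8 × 135^0.626 ≈ 125.03 kt.
Difference ≈ 103.62 − 125.03 = -21.41 → -21 kt.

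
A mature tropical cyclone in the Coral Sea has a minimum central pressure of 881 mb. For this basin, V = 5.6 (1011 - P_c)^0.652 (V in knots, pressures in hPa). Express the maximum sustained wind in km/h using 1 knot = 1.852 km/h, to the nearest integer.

248 km/h

ΔP = 1011 − 881 = 130 mb.
V ≈ 5.6 × 130^0.652 = 5.6 × 23.894 ≈ 133.807 kt.
133.807 × 1.852 ≈ 247.81 km/h → 248 km/h.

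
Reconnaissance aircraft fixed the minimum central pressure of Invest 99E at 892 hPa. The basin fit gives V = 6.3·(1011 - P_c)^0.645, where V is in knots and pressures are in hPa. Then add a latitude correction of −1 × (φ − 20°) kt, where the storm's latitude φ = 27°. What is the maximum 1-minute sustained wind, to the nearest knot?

130 kt

ΔP = 1011 − 892 = 119 hPa.
119^0.645 ≈ 21.814.
V ≈ 6.3 × 21.814 ≈ 137.4 kt.
Latitude correction: −1 × (27 − 20) = -7 kt.
Corrected V ≈ 130.4 kt → 130 kt.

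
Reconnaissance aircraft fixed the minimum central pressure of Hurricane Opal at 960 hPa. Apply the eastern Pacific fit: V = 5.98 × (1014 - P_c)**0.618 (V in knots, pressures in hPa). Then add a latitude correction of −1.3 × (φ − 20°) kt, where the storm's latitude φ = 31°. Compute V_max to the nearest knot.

56 kt

ΔP = 1014 − 960 = 54 hPa.
54^0.618 ≈ 11.766.
V ≈ 5.98 × 11.766 ≈ 70.4 kt.
Latitude correction: −1.3 × (31 − 20) = -14.3 kt.
Corrected V ≈ 56.1 kt → 56 kt.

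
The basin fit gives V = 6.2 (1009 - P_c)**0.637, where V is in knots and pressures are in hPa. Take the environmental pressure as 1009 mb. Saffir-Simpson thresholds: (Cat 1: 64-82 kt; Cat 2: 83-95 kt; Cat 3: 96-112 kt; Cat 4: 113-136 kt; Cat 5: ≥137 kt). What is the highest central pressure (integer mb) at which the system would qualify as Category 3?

Category 3 begins at V = 96 kt.
Required ΔP = (96/6.2)^(1/0.637) = 15.484^1.570 ≈ 73.78 mb.
P_c ≤ 1009 − 73.78 = 935.22, so the highest integer P_c is 935 mb.

935 mb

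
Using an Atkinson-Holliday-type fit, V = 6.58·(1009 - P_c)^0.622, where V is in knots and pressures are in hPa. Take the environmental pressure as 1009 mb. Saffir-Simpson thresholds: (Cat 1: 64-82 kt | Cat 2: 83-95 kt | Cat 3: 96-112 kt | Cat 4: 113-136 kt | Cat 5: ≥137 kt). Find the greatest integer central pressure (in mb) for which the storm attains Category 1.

970 mb

Category 1 begins at V = 64 kt.
Required ΔP = (64/6.58)^(1/0.622) = 9.726^1.608 ≈ 38.76 mb.
P_c ≤ 1009 − 38.76 = 970.24, so the highest integer P_c is 970 mb.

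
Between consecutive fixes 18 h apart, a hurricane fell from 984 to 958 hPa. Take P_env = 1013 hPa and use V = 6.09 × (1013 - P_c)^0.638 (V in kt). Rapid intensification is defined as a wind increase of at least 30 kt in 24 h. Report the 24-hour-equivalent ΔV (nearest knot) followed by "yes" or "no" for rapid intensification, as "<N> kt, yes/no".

35 kt, yes

V₁: ΔP = 29, V ≈ 6.09 × 29^0.638 ≈ 52.19 kt.
V₂: ΔP = 55, V ≈ 6.09 × 55^0.638 ≈ 78.52 kt.
ΔV over 18 h = 26.33 kt → 24 h equivalent = 26.33 × 24/18 ≈ 35.11 kt.
35 kt ≥ 30 kt ⇒ rapid intensification.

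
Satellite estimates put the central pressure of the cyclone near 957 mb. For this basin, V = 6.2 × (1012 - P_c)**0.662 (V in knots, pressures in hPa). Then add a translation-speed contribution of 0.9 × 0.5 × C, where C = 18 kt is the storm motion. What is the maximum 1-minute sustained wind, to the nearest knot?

96 kt

ΔP = 1012 − 957 = 55 mb.
55^0.662 ≈ 14.195.
V ≈ 6.2 × 14.195 ≈ 88.0 kt.
Translation term: 0.9 × 0.5 × 18 = 8.1 kt.
Corrected V ≈ 96.1 kt → 96 kt.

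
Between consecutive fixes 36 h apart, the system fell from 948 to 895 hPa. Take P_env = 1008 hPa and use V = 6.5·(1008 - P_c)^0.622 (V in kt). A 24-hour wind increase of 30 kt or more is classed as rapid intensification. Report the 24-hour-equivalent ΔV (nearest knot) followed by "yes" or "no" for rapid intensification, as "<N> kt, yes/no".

27 kt, no

V₁: ΔP = 60, V ≈ 6.5 × 60^0.622 ≈ 82.97 kt.
V₂: ΔP = 113, V ≈ 6.5 × 113^0.622 ≈ 123.01 kt.
ΔV over 36 h = 40.04 kt → 24 h equivalent = 40.04 × 24/36 ≈ 26.69 kt.
27 kt < 30 kt ⇒ not rapid intensification.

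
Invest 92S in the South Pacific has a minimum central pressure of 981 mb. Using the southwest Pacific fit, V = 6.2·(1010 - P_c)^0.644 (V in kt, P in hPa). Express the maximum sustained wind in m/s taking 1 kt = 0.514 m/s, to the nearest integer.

28 m/s

ΔP = 1010 − 981 = 29 mb.
V ≈ 6.2 × 29^0.644 = 6.2 × 8.745 ≈ 54.222 kt.
54.222 × 0.514 ≈ 27.87 m/s → 28 m/s.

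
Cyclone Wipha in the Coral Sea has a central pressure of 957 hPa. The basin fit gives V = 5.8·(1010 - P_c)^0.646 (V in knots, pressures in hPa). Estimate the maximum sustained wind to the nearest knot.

ΔP = 1010 − 957 = 53 hPa.
53^0.646 ≈ 12.998.
V ≈ 5.8 × 12.998 ≈ 75.4 kt.

75 kt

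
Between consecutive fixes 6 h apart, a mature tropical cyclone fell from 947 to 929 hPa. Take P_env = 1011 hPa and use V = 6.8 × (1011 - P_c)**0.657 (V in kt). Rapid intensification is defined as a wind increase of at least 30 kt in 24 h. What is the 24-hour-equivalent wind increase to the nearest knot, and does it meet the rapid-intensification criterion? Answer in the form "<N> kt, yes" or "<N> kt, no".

74 kt, yes

V₁: ΔP = 64, V ≈ 6.8 × 64^0.657 ≈ 104.51 kt.
V₂: ΔP = 82, V ≈ 6.8 × 82^0.657 ≈ 122.99 kt.
ΔV over 6 h = 18.48 kt → 24 h equivalent = 18.48 × 24/6 ≈ 73.92 kt.
74 kt ≥ 30 kt ⇒ rapid intensification.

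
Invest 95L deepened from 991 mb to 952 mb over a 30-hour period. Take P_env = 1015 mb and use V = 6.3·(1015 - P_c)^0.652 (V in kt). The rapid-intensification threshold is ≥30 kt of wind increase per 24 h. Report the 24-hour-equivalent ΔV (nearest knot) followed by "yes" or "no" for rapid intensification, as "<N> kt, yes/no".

35 kt, yes

V₁: ΔP = 24, V ≈ 6.3 × 24^0.652 ≈ 50.03 kt.
V₂: ΔP = 63, V ≈ 6.3 × 63^0.652 ≈ 93.87 kt.
ΔV over 30 h = 43.84 kt → 24 h equivalent = 43.84 × 24/30 ≈ 35.07 kt.
35 kt ≥ 30 kt ⇒ rapid intensification.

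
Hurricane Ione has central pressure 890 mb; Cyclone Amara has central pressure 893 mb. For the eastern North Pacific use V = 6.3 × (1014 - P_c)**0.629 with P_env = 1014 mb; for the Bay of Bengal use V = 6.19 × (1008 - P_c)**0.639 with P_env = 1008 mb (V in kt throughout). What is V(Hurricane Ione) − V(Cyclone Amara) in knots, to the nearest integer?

Hurricane Ione: ΔP = 124; V ≈ 6.3 × 124^0.629 ≈ 130.65 kt.
Cyclone Amara: ΔP = 115; V ≈ 6.19 × 115^0.639 ≈ 128.37 kt.
Difference ≈ 130.65 − 128.37 = 2.28 → 2 kt.

2 kt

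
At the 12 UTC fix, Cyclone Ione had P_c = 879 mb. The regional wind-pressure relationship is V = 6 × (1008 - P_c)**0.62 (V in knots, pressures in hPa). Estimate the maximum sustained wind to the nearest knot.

122 kt

ΔP = 1008 − 879 = 129 mb.
129^0.62 ≈ 20.350.
V ≈ 6 × 20.350 ≈ 122.1 kt.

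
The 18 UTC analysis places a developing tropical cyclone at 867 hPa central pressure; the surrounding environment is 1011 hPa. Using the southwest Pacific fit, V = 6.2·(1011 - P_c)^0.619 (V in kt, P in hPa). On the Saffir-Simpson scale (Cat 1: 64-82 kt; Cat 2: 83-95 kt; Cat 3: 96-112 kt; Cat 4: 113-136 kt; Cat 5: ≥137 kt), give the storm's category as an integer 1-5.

4

ΔP = 1011 − 867 = 144 hPa.
V ≈ 6.2 × 144^0.619 = 6.2 × 21.68 ≈ 134 kt.
134 kt falls in the Category 4 band.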